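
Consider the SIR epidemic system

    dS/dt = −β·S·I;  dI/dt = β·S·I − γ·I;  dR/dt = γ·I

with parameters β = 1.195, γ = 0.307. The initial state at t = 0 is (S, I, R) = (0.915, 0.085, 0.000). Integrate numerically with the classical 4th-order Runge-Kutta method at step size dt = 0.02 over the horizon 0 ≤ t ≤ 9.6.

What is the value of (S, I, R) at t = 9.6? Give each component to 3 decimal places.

t=0.000: state=(0.915, 0.085, 0.000)
step 1 (dt=0.02): k1=(-0.093, 0.067, 0.026), k2=(-0.094, 0.067, 0.026), k3=(-0.094, 0.067, 0.026), k4=(-0.094, 0.068, 0.027); state += dt/6·(k1+2k2+2k3+k4)
t=0.020: state=(0.913, 0.086, 0.001)
t=0.040: state=(0.911, 0.088, 0.001)
t=0.060: state=(0.909, 0.089, 0.002)
continuing one RK4 step at a time; state shown every 25 steps (Δt=0.5):
t=0.500: state=(0.860, 0.124, 0.016)
t=1.000: state=(0.787, 0.174, 0.039)
t=1.500: state=(0.697, 0.233, 0.070)
t=2.000: state=(0.596, 0.294, 0.110)
t=2.500: state=(0.491, 0.349, 0.160)
t=3.000: state=(0.394, 0.390, 0.217)
t=3.500: state=(0.310, 0.412, 0.278)
t=4.000: state=(0.241, 0.416, 0.342)
t=4.500: state=(0.189, 0.406, 0.405)
t=5.000: state=(0.149, 0.385, 0.466)
t=5.500: state=(0.119, 0.357, 0.523)
t=6.000: state=(0.097, 0.327, 0.576)
t=6.500: state=(0.081, 0.296, 0.624)
t=7.000: state=(0.068, 0.265, 0.667)
t=7.500: state=(0.059, 0.236, 0.705)
t=8.000: state=(0.051, 0.209, 0.739)
t=8.500: state=(0.046, 0.185, 0.769)
t=9.000: state=(0.041, 0.163, 0.796)
t=9.500: state=(0.038, 0.143, 0.819)
t=9.600: state=(0.037, 0.139, 0.824)

(S, I, R) = (0.037, 0.139, 0.824)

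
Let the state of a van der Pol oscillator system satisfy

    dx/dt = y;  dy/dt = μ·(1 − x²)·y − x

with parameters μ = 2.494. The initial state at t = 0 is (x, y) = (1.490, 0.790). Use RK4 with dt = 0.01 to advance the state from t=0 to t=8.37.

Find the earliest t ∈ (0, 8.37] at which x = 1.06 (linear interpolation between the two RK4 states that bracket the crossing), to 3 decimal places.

t=0.000: state=(1.490, 0.790)
step 1 (dt=0.01): k1=(0.790, -3.894), k2=(0.771, -3.861), k3=(0.771, -3.861), k4=(0.751, -3.827); state += dt/6·(k1+2k2+2k3+k4)
t=0.010: state=(1.498, 0.751)
t=0.020: state=(1.505, 0.713)
t=0.030: state=(1.512, 0.676)
continuing one RK4 step at a time; state shown every 50 steps (Δt=0.5):
t=0.500: state=(1.561, -0.229)
t=1.000: state=(1.384, -0.452)
t=1.500: state=(1.105, -0.693)
t=1.560: state=(1.062, -0.739)
next step: t=1.570: state=(1.055, -0.748) — x has crossed 1.06
linear interpolation between t=1.560 (1.06209) and t=1.570 (1.05466) → t≈1.563

t = 1.563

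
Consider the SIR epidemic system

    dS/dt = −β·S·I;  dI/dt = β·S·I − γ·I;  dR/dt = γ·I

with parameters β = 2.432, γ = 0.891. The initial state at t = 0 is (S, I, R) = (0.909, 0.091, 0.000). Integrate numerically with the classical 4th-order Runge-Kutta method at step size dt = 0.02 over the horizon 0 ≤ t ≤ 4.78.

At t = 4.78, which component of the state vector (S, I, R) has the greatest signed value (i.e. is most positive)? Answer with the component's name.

t=0.000: state=(0.909, 0.091, 0.000)
step 1 (dt=0.02): k1=(-0.201, 0.120, 0.081), k2=(-0.203, 0.121, 0.082), k3=(-0.203, 0.121, 0.082), k4=(-0.206, 0.122, 0.083); state += dt/6·(k1+2k2+2k3+k4)
t=0.020: state=(0.905, 0.093, 0.002)
t=0.040: state=(0.901, 0.096, 0.003)
t=0.060: state=(0.897, 0.098, 0.005)
continuing one RK4 step at a time; state shown every 10 steps (Δt=0.2):
t=0.200: state=(0.864, 0.117, 0.018)
t=0.400: state=(0.810, 0.147, 0.042)
t=0.600: state=(0.748, 0.180, 0.071)
t=0.800: state=(0.680, 0.214, 0.106)
t=1.000: state=(0.608, 0.245, 0.147)
t=1.200: state=(0.536, 0.270, 0.193)
t=1.400: state=(0.468, 0.289, 0.243)
t=1.600: state=(0.406, 0.299, 0.296)
t=1.800: state=(0.351, 0.300, 0.349)
t=2.000: state=(0.303, 0.295, 0.402)
t=2.200: state=(0.263, 0.283, 0.454)
t=2.400: state=(0.230, 0.267, 0.503)
t=2.600: state=(0.203, 0.248, 0.549)
t=2.800: state=(0.181, 0.228, 0.591)
t=3.000: state=(0.163, 0.207, 0.630)
t=3.200: state=(0.148, 0.187, 0.665)
t=3.400: state=(0.136, 0.168, 0.697)
t=3.600: state=(0.126, 0.150, 0.725)
t=3.800: state=(0.117, 0.133, 0.750)
t=4.000: state=(0.110, 0.117, 0.772)
t=4.200: state=(0.105, 0.103, 0.792)
t=4.400: state=(0.100, 0.091, 0.809)
t=4.600: state=(0.096, 0.080, 0.824)
t=4.780: state=(0.093, 0.071, 0.836)
compare at T: S=0.093, I=0.071, R=0.836

largest component: R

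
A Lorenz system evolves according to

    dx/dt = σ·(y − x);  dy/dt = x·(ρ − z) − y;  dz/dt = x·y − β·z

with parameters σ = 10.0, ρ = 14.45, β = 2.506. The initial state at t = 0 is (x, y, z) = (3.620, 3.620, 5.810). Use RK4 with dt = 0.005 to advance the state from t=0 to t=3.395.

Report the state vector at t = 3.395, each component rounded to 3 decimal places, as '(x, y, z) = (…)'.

t=0.000: state=(3.620, 3.620, 5.810)
step 1 (dt=0.005): k1=(0.000, 27.657, -1.455), k2=(0.691, 27.601, -1.196), k3=(0.673, 27.614, -1.192), k4=(1.347, 27.569, -0.928); state += dt/6·(k1+2k2+2k3+k4)
t=0.005: state=(3.623, 3.758, 5.804)
t=0.010: state=(3.633, 3.896, 5.801)
t=0.015: state=(3.650, 4.033, 5.800)
continuing one RK4 step at a time; state shown every 40 steps (Δt=0.2):
t=0.200: state=(6.995, 9.630, 9.191)
t=0.400: state=(8.948, 6.993, 19.031)
t=0.600: state=(3.617, 1.770, 15.026)
t=0.800: state=(2.250, 2.419, 9.873)
t=1.000: state=(3.755, 5.116, 7.693)
t=1.200: state=(7.513, 9.458, 11.653)
t=1.400: state=(7.753, 5.779, 17.989)
t=1.600: state=(3.778, 2.592, 14.032)
t=1.800: state=(3.215, 3.667, 10.003)
t=2.000: state=(5.263, 6.796, 9.542)
t=2.200: state=(8.001, 8.484, 14.820)
t=2.400: state=(6.059, 4.325, 16.338)
t=2.600: state=(3.813, 3.467, 12.476)
t=2.800: state=(4.414, 5.272, 10.234)
t=3.000: state=(6.717, 7.858, 12.256)
t=3.200: state=(7.184, 6.324, 16.029)
t=3.395: state=(4.942, 4.014, 14.341)

(x, y, z) = (4.942, 4.014, 14.341)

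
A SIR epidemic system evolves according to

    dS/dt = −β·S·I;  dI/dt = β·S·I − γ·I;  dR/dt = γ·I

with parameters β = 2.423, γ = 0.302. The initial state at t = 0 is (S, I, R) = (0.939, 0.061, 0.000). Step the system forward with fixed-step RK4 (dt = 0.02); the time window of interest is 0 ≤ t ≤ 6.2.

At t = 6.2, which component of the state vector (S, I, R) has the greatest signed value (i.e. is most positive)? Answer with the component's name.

largest component: R

t=0.000: state=(0.939, 0.061, 0.000)
step 1 (dt=0.02): k1=(-0.139, 0.120, 0.018), k2=(-0.141, 0.123, 0.019), k3=(-0.141, 0.123, 0.019), k4=(-0.144, 0.125, 0.019); state += dt/6·(k1+2k2+2k3+k4)
t=0.020: state=(0.936, 0.063, 0.000)
t=0.040: state=(0.933, 0.066, 0.001)
t=0.060: state=(0.930, 0.069, 0.001)
continuing one RK4 step at a time; state shown every 25 steps (Δt=0.5):
t=0.500: state=(0.830, 0.155, 0.015)
t=1.000: state=(0.625, 0.324, 0.051)
t=1.500: state=(0.376, 0.510, 0.114)
t=2.000: state=(0.188, 0.611, 0.200)
t=2.500: state=(0.089, 0.617, 0.294)
t=3.000: state=(0.043, 0.573, 0.384)
t=3.500: state=(0.022, 0.512, 0.466)
t=4.000: state=(0.012, 0.449, 0.539)
t=4.500: state=(0.008, 0.391, 0.602)
t=5.000: state=(0.005, 0.338, 0.657)
t=5.500: state=(0.003, 0.292, 0.704)
t=6.000: state=(0.002, 0.252, 0.745)
t=6.200: state=(0.002, 0.238, 0.760)
compare at T: S=0.002, I=0.238, R=0.760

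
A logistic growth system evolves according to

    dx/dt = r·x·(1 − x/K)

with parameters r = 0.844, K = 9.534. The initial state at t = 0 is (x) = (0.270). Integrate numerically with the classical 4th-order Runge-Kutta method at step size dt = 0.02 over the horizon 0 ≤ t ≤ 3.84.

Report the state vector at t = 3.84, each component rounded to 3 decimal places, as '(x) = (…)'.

(x) = (4.070)

t=0.000: state=(0.270)
step 1 (dt=0.02): k1=(0.221), k2=(0.223), k3=(0.223), k4=(0.225); state += dt/6·(k1+2k2+2k3+k4)
t=0.020: state=(0.274)
t=0.040: state=(0.279)
t=0.060: state=(0.284)
continuing one RK4 step at a time; state shown every 10 steps (Δt=0.2):
t=0.200: state=(0.318)
t=0.400: state=(0.374)
t=0.600: state=(0.440)
t=0.800: state=(0.516)
t=1.000: state=(0.605)
t=1.200: state=(0.708)
t=1.400: state=(0.827)
t=1.600: state=(0.964)
t=1.800: state=(1.120)
t=2.000: state=(1.298)
t=2.200: state=(1.499)
t=2.400: state=(1.725)
t=2.600: state=(1.977)
t=2.800: state=(2.254)
t=3.000: state=(2.558)
t=3.200: state=(2.886)
t=3.400: state=(3.236)
t=3.600: state=(3.606)
t=3.800: state=(3.992)
t=3.840: state=(4.070)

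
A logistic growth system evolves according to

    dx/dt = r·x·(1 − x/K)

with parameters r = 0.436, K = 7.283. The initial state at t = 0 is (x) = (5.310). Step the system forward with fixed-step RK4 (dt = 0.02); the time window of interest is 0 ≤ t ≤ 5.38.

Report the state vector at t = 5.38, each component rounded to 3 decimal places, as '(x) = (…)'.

(x) = (7.033)

t=0.000: state=(5.310)
step 1 (dt=0.02): k1=(0.627), k2=(0.626), k3=(0.626), k4=(0.625); state += dt/6·(k1+2k2+2k3+k4)
t=0.020: state=(5.323)
t=0.040: state=(5.335)
t=0.060: state=(5.347)
continuing one RK4 step at a time; state shown every 10 steps (Δt=0.2):
t=0.200: state=(5.433)
t=0.400: state=(5.551)
t=0.600: state=(5.663)
t=0.800: state=(5.770)
t=1.000: state=(5.872)
t=1.200: state=(5.969)
t=1.400: state=(6.060)
t=1.600: state=(6.146)
t=1.800: state=(6.227)
t=2.000: state=(6.304)
t=2.200: state=(6.375)
t=2.400: state=(6.442)
t=2.600: state=(6.505)
t=2.800: state=(6.564)
t=3.000: state=(6.618)
t=3.200: state=(6.669)
t=3.400: state=(6.716)
t=3.600: state=(6.760)
t=3.800: state=(6.801)
t=4.000: state=(6.839)
t=4.200: state=(6.874)
t=4.400: state=(6.906)
t=4.600: state=(6.936)
t=4.800: state=(6.964)
t=5.000: state=(6.989)
t=5.200: state=(7.013)
t=5.380: state=(7.033)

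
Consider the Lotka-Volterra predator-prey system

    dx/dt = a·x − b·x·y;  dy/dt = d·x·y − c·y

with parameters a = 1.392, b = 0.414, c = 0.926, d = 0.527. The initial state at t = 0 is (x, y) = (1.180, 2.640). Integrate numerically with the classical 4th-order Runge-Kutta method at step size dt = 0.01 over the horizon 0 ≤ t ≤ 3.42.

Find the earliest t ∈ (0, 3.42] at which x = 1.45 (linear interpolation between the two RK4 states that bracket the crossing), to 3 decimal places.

t=0.000: state=(1.180, 2.640)
step 1 (dt=0.01): k1=(0.353, -0.803), k2=(0.355, -0.799), k3=(0.355, -0.799), k4=(0.358, -0.796); state += dt/6·(k1+2k2+2k3+k4)
t=0.010: state=(1.184, 2.632)
t=0.020: state=(1.187, 2.624)
t=0.030: state=(1.191, 2.616)
continuing one RK4 step at a time; state shown every 20 steps (Δt=0.2):
t=0.200: state=(1.261, 2.494)
t=0.400: state=(1.361, 2.379)
t=0.540: state=(1.444, 2.318)
next step: t=0.550: state=(1.450, 2.314) — x has crossed 1.45
linear interpolation between t=0.540 (1.44375) and t=0.550 (1.45002) → t≈0.550

t = 0.550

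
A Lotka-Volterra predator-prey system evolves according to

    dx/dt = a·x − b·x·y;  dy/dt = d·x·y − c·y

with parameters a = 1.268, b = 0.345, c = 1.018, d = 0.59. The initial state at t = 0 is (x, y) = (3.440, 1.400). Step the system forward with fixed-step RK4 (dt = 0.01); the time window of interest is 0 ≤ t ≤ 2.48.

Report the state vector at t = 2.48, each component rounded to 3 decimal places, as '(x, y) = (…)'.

t=0.000: state=(3.440, 1.400)
step 1 (dt=0.01): k1=(2.700, 1.416), k2=(2.703, 1.435), k3=(2.702, 1.435), k4=(2.704, 1.453); state += dt/6·(k1+2k2+2k3+k4)
t=0.010: state=(3.467, 1.414)
t=0.020: state=(3.494, 1.429)
t=0.030: state=(3.521, 1.444)
continuing one RK4 step at a time; state shown every 10 steps (Δt=0.1):
t=0.100: state=(3.711, 1.561)
t=0.200: state=(3.978, 1.769)
t=0.300: state=(4.230, 2.036)
t=0.400: state=(4.451, 2.376)
t=0.500: state=(4.622, 2.806)
t=0.600: state=(4.720, 3.340)
t=0.700: state=(4.724, 3.988)
t=0.800: state=(4.614, 4.747)
t=0.900: state=(4.383, 5.594)
t=1.000: state=(4.040, 6.480)
t=1.100: state=(3.613, 7.338)
t=1.200: state=(3.141, 8.090)
t=1.300: state=(2.669, 8.672)
t=1.400: state=(2.231, 9.049)
t=1.500: state=(1.847, 9.215)
t=1.600: state=(1.525, 9.191)
t=1.700: state=(1.264, 9.011)
t=1.800: state=(1.057, 8.713)
t=1.900: state=(0.894, 8.335)
t=2.000: state=(0.767, 7.905)
t=2.100: state=(0.668, 7.447)
t=2.200: state=(0.591, 6.980)
t=2.300: state=(0.532, 6.517)
t=2.400: state=(0.486, 6.065)
t=2.480: state=(0.457, 5.716)

(x, y) = (0.457, 5.716)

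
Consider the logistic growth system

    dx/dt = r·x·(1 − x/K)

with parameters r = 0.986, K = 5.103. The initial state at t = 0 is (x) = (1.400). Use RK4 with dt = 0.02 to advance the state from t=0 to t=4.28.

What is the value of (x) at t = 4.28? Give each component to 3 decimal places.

t=0.000: state=(1.400)
step 1 (dt=0.02): k1=(1.002), k2=(1.006), k3=(1.006), k4=(1.011); state += dt/6·(k1+2k2+2k3+k4)
t=0.020: state=(1.420)
t=0.040: state=(1.440)
t=0.060: state=(1.461)
continuing one RK4 step at a time; state shown every 10 steps (Δt=0.2):
t=0.200: state=(1.609)
t=0.400: state=(1.834)
t=0.600: state=(2.071)
t=0.800: state=(2.318)
t=1.000: state=(2.569)
t=1.200: state=(2.819)
t=1.400: state=(3.065)
t=1.600: state=(3.301)
t=1.800: state=(3.523)
t=2.000: state=(3.730)
t=2.200: state=(3.919)
t=2.400: state=(4.088)
t=2.600: state=(4.239)
t=2.800: state=(4.372)
t=3.000: state=(4.487)
t=3.200: state=(4.586)
t=3.400: state=(4.671)
t=3.600: state=(4.743)
t=3.800: state=(4.803)
t=4.000: state=(4.854)
t=4.200: state=(4.897)
t=4.280: state=(4.912)

(x) = (4.912)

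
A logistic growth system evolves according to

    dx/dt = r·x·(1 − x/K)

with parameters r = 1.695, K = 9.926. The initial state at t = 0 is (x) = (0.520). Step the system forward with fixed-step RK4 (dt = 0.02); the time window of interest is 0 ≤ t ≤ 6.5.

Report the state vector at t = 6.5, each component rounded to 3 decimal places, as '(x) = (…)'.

(x) = (9.923)

t=0.000: state=(0.520)
step 1 (dt=0.02): k1=(0.835), k2=(0.848), k3=(0.848), k4=(0.861); state += dt/6·(k1+2k2+2k3+k4)
t=0.020: state=(0.537)
t=0.040: state=(0.554)
t=0.060: state=(0.572)
continuing one RK4 step at a time; state shown every 25 steps (Δt=0.5):
t=0.500: state=(1.134)
t=1.000: state=(2.297)
t=1.500: state=(4.097)
t=2.000: state=(6.166)
t=2.500: state=(7.870)
t=3.000: state=(8.927)
t=3.500: state=(9.472)
t=4.000: state=(9.726)
t=4.500: state=(9.839)
t=5.000: state=(9.889)
t=5.500: state=(9.910)
t=6.000: state=(9.919)
t=6.500: state=(9.923)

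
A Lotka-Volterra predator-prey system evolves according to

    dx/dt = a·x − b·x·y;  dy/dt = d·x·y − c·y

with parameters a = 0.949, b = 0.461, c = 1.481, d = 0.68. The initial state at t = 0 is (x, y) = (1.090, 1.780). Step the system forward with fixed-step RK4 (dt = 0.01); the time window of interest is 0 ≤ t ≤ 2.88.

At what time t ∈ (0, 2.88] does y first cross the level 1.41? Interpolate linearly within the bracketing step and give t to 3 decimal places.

t=0.000: state=(1.090, 1.780)
step 1 (dt=0.01): k1=(0.140, -1.317), k2=(0.143, -1.311), k3=(0.143, -1.311), k4=(0.147, -1.305); state += dt/6·(k1+2k2+2k3+k4)
t=0.010: state=(1.091, 1.767)
t=0.020: state=(1.093, 1.754)
t=0.030: state=(1.095, 1.741)
continuing one RK4 step at a time; state shown every 10 steps (Δt=0.1):
t=0.100: state=(1.107, 1.654)
t=0.200: state=(1.131, 1.539)
t=0.300: state=(1.161, 1.435)
t=0.320: state=(1.168, 1.415)
next step: t=0.330: state=(1.172, 1.405) — y has crossed 1.41
linear interpolation between t=0.320 (1.41510) and t=0.330 (1.40543) → t≈0.325

t = 0.325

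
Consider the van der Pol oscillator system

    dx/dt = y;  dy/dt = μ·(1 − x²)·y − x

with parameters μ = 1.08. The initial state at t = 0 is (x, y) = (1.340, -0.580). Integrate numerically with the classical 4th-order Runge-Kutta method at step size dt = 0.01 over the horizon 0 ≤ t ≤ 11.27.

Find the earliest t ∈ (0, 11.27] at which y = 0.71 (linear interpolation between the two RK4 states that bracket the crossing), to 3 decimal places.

t=0.000: state=(1.340, -0.580)
step 1 (dt=0.01): k1=(-0.580, -0.842), k2=(-0.584, -0.840), k3=(-0.584, -0.840), k4=(-0.588, -0.839); state += dt/6·(k1+2k2+2k3+k4)
t=0.010: state=(1.334, -0.588)
t=0.020: state=(1.328, -0.597)
t=0.030: state=(1.322, -0.605)
continuing one RK4 step at a time; state shown every 50 steps (Δt=0.5):
t=0.500: state=(0.944, -1.024)
t=1.000: state=(0.263, -1.780)
t=1.500: state=(-0.881, -2.629)
t=2.000: state=(-1.856, -0.904)
t=2.500: state=(-1.938, 0.299)
t=3.000: state=(-1.698, 0.615)
t=3.210: state=(-1.558, 0.709)
next step: t=3.220: state=(-1.551, 0.714) — y has crossed 0.71
linear interpolation between t=3.210 (0.70942) and t=3.220 (0.71407) → t≈3.211

t = 3.211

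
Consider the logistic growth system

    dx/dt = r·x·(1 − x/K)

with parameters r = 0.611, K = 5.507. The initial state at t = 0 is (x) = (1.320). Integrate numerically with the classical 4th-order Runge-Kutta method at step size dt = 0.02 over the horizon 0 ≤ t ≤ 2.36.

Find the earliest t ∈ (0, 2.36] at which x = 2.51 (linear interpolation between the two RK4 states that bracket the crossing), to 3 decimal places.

t=0.000: state=(1.320)
step 1 (dt=0.02): k1=(0.613), k2=(0.615), k3=(0.615), k4=(0.617); state += dt/6·(k1+2k2+2k3+k4)
t=0.020: state=(1.332)
t=0.040: state=(1.345)
t=0.060: state=(1.357)
continuing one RK4 step at a time; state shown every 5 steps (Δt=0.1):
t=0.100: state=(1.382)
t=0.200: state=(1.447)
t=0.300: state=(1.513)
t=0.400: state=(1.581)
t=0.500: state=(1.650)
t=0.600: state=(1.722)
t=0.700: state=(1.795)
t=0.800: state=(1.870)
t=0.900: state=(1.946)
t=1.000: state=(2.023)
t=1.100: state=(2.102)
t=1.200: state=(2.182)
t=1.300: state=(2.263)
t=1.400: state=(2.345)
t=1.500: state=(2.428)
t=1.580: state=(2.494)
next step: t=1.600: state=(2.511) — x has crossed 2.51
linear interpolation between t=1.580 (2.49410) and t=1.600 (2.51079) → t≈1.599

t = 1.599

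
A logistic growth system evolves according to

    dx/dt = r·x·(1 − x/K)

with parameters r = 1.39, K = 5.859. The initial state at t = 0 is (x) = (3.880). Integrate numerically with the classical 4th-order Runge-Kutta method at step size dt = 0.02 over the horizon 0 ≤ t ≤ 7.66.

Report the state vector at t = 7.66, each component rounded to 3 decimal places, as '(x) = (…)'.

(x) = (5.859)

t=0.000: state=(3.880)
step 1 (dt=0.02): k1=(1.822), k2=(1.813), k3=(1.813), k4=(1.805); state += dt/6·(k1+2k2+2k3+k4)
t=0.020: state=(3.916)
t=0.040: state=(3.952)
t=0.060: state=(3.988)
continuing one RK4 step at a time; state shown every 25 steps (Δt=0.5):
t=0.500: state=(4.670)
t=1.000: state=(5.199)
t=1.500: state=(5.510)
t=2.000: state=(5.679)
t=2.500: state=(5.768)
t=3.000: state=(5.813)
t=3.500: state=(5.836)
t=4.000: state=(5.848)
t=4.500: state=(5.853)
t=5.000: state=(5.856)
t=5.500: state=(5.858)
t=6.000: state=(5.858)
t=6.500: state=(5.859)
t=7.000: state=(5.859)
t=7.500: state=(5.859)
t=7.660: state=(5.859)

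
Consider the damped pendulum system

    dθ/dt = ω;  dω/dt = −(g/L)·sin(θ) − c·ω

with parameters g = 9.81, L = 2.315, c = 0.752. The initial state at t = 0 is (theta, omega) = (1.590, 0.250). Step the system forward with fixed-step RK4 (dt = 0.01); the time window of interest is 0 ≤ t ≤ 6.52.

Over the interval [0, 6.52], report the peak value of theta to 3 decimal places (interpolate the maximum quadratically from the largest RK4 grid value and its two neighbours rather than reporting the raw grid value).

max theta = 1.597

t=0.000: state=(1.590, 0.250)
step 1 (dt=0.01): k1=(0.250, -4.425), k2=(0.228, -4.408), k3=(0.228, -4.408), k4=(0.206, -4.391); state += dt/6·(k1+2k2+2k3+k4)
t=0.010: state=(1.592, 0.206)
t=0.020: state=(1.594, 0.162)
t=0.030: state=(1.596, 0.119)
continuing one RK4 step at a time; state shown every 25 steps (Δt=0.25):
t=0.250: state=(1.523, -0.758)
t=0.500: state=(1.227, -1.574)
t=0.750: state=(0.759, -2.108)
t=1.000: state=(0.211, -2.185)
t=1.250: state=(-0.291, -1.756)
t=1.500: state=(-0.640, -1.006)
t=1.750: state=(-0.788, -0.187)
t=2.000: state=(-0.743, 0.524)
t=2.250: state=(-0.545, 1.018)
t=2.500: state=(-0.258, 1.220)
t=2.750: state=(0.039, 1.109)
t=3.000: state=(0.276, 0.757)
t=3.250: state=(0.408, 0.293)
t=3.500: state=(0.424, -0.156)
t=3.750: state=(0.340, -0.494)
t=4.000: state=(0.191, -0.664)
t=4.250: state=(0.023, -0.650)
t=4.500: state=(-0.121, -0.486)
t=4.750: state=(-0.213, -0.236)
t=5.000: state=(-0.238, 0.026)
t=5.250: state=(-0.204, 0.237)
t=5.500: state=(-0.128, 0.357)
t=5.750: state=(-0.034, 0.373)
t=6.000: state=(0.051, 0.298)
t=6.250: state=(0.110, 0.166)
t=6.500: state=(0.133, 0.017)
t=6.520: state=(0.133, 0.006)
largest grid value and its neighbours: theta(0.050)=1.59704, theta(0.060)=1.59715, theta(0.070)=1.59685
parabola through these three points peaks at t≈0.058 with theta≈1.59717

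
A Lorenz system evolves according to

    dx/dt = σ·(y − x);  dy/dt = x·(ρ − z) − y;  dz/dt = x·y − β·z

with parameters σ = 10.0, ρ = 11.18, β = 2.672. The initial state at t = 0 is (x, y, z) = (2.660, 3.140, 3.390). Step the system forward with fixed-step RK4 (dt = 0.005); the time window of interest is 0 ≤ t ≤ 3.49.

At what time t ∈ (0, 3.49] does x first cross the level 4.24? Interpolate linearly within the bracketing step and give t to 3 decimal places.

t = 0.137

t=0.000: state=(2.660, 3.140, 3.390)
step 1 (dt=0.005): k1=(4.800, 17.581, -0.706), k2=(5.120, 17.636, -0.546), k3=(5.113, 17.641, -0.544), k4=(5.426, 17.700, -0.381); state += dt/6·(k1+2k2+2k3+k4)
t=0.005: state=(2.686, 3.228, 3.387)
t=0.010: state=(2.714, 3.317, 3.386)
t=0.015: state=(2.746, 3.407, 3.387)
t=0.135: state=(4.210, 5.906, 4.124)
next step: t=0.140: state=(4.295, 6.025, 4.195) — x has crossed 4.24
linear interpolation between t=0.135 (4.20959) and t=0.140 (4.29526) → t≈0.137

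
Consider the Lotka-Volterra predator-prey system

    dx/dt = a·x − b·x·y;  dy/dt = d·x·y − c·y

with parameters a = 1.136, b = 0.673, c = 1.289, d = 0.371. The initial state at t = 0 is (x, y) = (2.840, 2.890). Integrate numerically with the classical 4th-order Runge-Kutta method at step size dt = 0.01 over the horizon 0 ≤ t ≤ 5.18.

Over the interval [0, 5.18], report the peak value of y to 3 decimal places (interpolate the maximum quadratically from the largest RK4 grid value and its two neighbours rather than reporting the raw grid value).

max y = 2.976

t=0.000: state=(2.840, 2.890)
step 1 (dt=0.01): k1=(-2.297, -0.680), k2=(-2.282, -0.692), k3=(-2.282, -0.692), k4=(-2.266, -0.703); state += dt/6·(k1+2k2+2k3+k4)
t=0.010: state=(2.817, 2.883)
t=0.020: state=(2.795, 2.876)
t=0.030: state=(2.772, 2.869)
continuing one RK4 step at a time; state shown every 20 steps (Δt=0.2):
t=0.200: state=(2.442, 2.715)
t=0.400: state=(2.159, 2.487)
t=0.600: state=(1.972, 2.239)
t=0.800: state=(1.861, 1.993)
t=1.000: state=(1.815, 1.765)
t=1.200: state=(1.821, 1.560)
t=1.400: state=(1.876, 1.383)
t=1.600: state=(1.975, 1.232)
t=1.800: state=(2.118, 1.108)
t=2.000: state=(2.306, 1.009)
t=2.200: state=(2.541, 0.933)
t=2.400: state=(2.823, 0.879)
t=2.600: state=(3.155, 0.848)
t=2.800: state=(3.536, 0.840)
t=3.000: state=(3.961, 0.857)
t=3.200: state=(4.417, 0.903)
t=3.400: state=(4.885, 0.985)
t=3.600: state=(5.326, 1.113)
t=3.800: state=(5.689, 1.295)
t=4.000: state=(5.904, 1.540)
t=4.200: state=(5.904, 1.847)
t=4.400: state=(5.647, 2.194)
t=4.600: state=(5.153, 2.534)
t=4.800: state=(4.510, 2.804)
t=5.000: state=(3.836, 2.953)
t=5.180: state=(3.285, 2.969)
largest grid value and its neighbours: y(5.110)=2.97581, y(5.120)=2.97581, y(5.130)=2.97548
parabola through these three points peaks at t≈5.115 with y≈2.97585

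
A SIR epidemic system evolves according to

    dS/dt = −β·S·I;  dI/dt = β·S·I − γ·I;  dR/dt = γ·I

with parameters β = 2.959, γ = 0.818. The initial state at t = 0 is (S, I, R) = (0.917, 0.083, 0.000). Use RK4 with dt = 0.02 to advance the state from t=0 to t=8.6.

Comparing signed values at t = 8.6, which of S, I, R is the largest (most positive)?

largest component: R

t=0.000: state=(0.917, 0.083, 0.000)
step 1 (dt=0.02): k1=(-0.225, 0.157, 0.068), k2=(-0.229, 0.160, 0.069), k3=(-0.229, 0.160, 0.069), k4=(-0.233, 0.162, 0.071); state += dt/6·(k1+2k2+2k3+k4)
t=0.020: state=(0.912, 0.086, 0.001)
t=0.040: state=(0.908, 0.089, 0.003)
t=0.060: state=(0.903, 0.093, 0.004)
continuing one RK4 step at a time; state shown every 25 steps (Δt=0.5):
t=0.500: state=(0.754, 0.192, 0.054)
t=1.000: state=(0.512, 0.327, 0.161)
t=1.500: state=(0.297, 0.391, 0.312)
t=2.000: state=(0.169, 0.363, 0.468)
t=2.500: state=(0.103, 0.293, 0.603)
t=3.000: state=(0.071, 0.221, 0.708)
t=3.500: state=(0.053, 0.161, 0.786)
t=4.000: state=(0.044, 0.115, 0.842)
t=4.500: state=(0.038, 0.081, 0.881)
t=5.000: state=(0.034, 0.057, 0.909)
t=5.500: state=(0.032, 0.040, 0.929)
t=6.000: state=(0.030, 0.028, 0.942)
t=6.500: state=(0.029, 0.019, 0.952)
t=7.000: state=(0.029, 0.013, 0.958)
t=7.500: state=(0.028, 0.009, 0.963)
t=8.000: state=(0.028, 0.006, 0.966)
t=8.500: state=(0.028, 0.004, 0.968)
t=8.600: state=(0.028, 0.004, 0.968)
compare at T: S=0.028, I=0.004, R=0.968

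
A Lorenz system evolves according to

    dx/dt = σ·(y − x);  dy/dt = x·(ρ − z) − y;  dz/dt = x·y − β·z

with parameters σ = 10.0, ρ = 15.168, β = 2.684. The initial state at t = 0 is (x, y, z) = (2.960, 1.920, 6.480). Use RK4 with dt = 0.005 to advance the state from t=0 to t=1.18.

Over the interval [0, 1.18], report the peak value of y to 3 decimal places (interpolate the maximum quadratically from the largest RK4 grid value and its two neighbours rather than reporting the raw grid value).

t=0.000: state=(2.960, 1.920, 6.480)
step 1 (dt=0.005): k1=(-10.400, 23.796, -11.709), k2=(-9.545, 23.597, -11.506), k3=(-9.571, 23.615, -11.505), k4=(-8.741, 23.430, -11.303); state += dt/6·(k1+2k2+2k3+k4)
t=0.005: state=(2.912, 2.038, 6.422)
t=0.010: state=(2.872, 2.154, 6.367)
t=0.015: state=(2.840, 2.269, 6.313)
continuing one RK4 step at a time; state shown every 10 steps (Δt=0.05):
t=0.050: state=(2.795, 3.058, 5.996)
t=0.100: state=(3.147, 4.245, 5.748)
t=0.150: state=(3.867, 5.635, 5.835)
t=0.200: state=(4.907, 7.292, 6.431)
t=0.250: state=(6.235, 9.133, 7.775)
t=0.300: state=(7.750, 10.825, 10.095)
t=0.350: state=(9.190, 11.723, 13.364)
t=0.400: state=(10.116, 11.128, 16.946)
t=0.450: state=(10.094, 8.962, 19.648)
t=0.500: state=(9.045, 6.127, 20.580)
t=0.550: state=(7.363, 3.752, 19.872)
t=0.600: state=(5.606, 2.315, 18.274)
t=0.650: state=(4.154, 1.678, 16.420)
t=0.700: state=(3.137, 1.530, 14.623)
t=0.750: state=(2.522, 1.640, 12.992)
t=0.800: state=(2.225, 1.892, 11.553)
t=0.850: state=(2.167, 2.252, 10.313)
t=0.900: state=(2.298, 2.727, 9.276)
t=0.950: state=(2.593, 3.345, 8.457)
t=1.000: state=(3.053, 4.145, 7.888)
t=1.050: state=(3.692, 5.163, 7.631)
t=1.100: state=(4.529, 6.408, 7.787)
t=1.150: state=(5.568, 7.831, 8.496)
t=1.180: state=(6.273, 8.703, 9.253)
largest grid value and its neighbours: y(0.355)=11.73973, y(0.360)=11.74010, y(0.365)=11.72395
parabola through these three points peaks at t≈0.358 with y≈11.74198

max y = 11.742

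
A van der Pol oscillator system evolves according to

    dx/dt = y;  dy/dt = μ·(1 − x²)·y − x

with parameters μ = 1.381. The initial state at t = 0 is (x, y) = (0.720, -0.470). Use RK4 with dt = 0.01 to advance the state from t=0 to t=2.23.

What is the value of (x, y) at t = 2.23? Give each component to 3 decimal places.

t=0.000: state=(0.720, -0.470)
step 1 (dt=0.01): k1=(-0.470, -1.033), k2=(-0.475, -1.036), k3=(-0.475, -1.036), k4=(-0.480, -1.039); state += dt/6·(k1+2k2+2k3+k4)
t=0.010: state=(0.715, -0.480)
t=0.020: state=(0.710, -0.491)
t=0.030: state=(0.705, -0.501)
continuing one RK4 step at a time; state shown every 10 steps (Δt=0.1):
t=0.100: state=(0.668, -0.577)
t=0.200: state=(0.604, -0.693)
t=0.300: state=(0.529, -0.820)
t=0.400: state=(0.440, -0.963)
t=0.500: state=(0.336, -1.124)
t=0.600: state=(0.214, -1.306)
t=0.700: state=(0.074, -1.511)
t=0.800: state=(-0.088, -1.733)
t=0.900: state=(-0.273, -1.962)
t=1.000: state=(-0.480, -2.168)
t=1.100: state=(-0.705, -2.309)
t=1.200: state=(-0.938, -2.330)
t=1.300: state=(-1.165, -2.190)
t=1.400: state=(-1.371, -1.890)
t=1.500: state=(-1.540, -1.483)
t=1.600: state=(-1.666, -1.048)
t=1.700: state=(-1.751, -0.653)
t=1.800: state=(-1.799, -0.331)
t=1.900: state=(-1.819, -0.086)
t=2.000: state=(-1.819, 0.093)
t=2.100: state=(-1.802, 0.224)
t=2.200: state=(-1.775, 0.319)
t=2.230: state=(-1.765, 0.343)

(x, y) = (-1.765, 0.343)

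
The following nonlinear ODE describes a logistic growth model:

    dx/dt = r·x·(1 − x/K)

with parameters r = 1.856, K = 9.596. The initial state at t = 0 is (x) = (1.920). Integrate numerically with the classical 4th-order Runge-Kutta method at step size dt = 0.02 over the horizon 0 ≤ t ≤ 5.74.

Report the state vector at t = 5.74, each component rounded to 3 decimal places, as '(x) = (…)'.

t=0.000: state=(1.920)
step 1 (dt=0.02): k1=(2.851), k2=(2.882), k3=(2.882), k4=(2.914); state += dt/6·(k1+2k2+2k3+k4)
t=0.020: state=(1.978)
t=0.040: state=(2.037)
t=0.060: state=(2.097)
continuing one RK4 step at a time; state shown every 10 steps (Δt=0.2):
t=0.200: state=(2.553)
t=0.400: state=(3.306)
t=0.600: state=(4.149)
t=0.800: state=(5.035)
t=1.000: state=(5.906)
t=1.200: state=(6.705)
t=1.400: state=(7.396)
t=1.600: state=(7.962)
t=1.800: state=(8.406)
t=2.000: state=(8.742)
t=2.200: state=(8.990)
t=2.400: state=(9.170)
t=2.600: state=(9.298)
t=2.800: state=(9.388)
t=3.000: state=(9.452)
t=3.200: state=(9.496)
t=3.400: state=(9.527)
t=3.600: state=(9.548)
t=3.800: state=(9.563)
t=4.000: state=(9.573)
t=4.200: state=(9.580)
t=4.400: state=(9.585)
t=4.600: state=(9.588)
t=4.800: state=(9.591)
t=5.000: state=(9.592)
t=5.200: state=(9.594)
t=5.400: state=(9.594)
t=5.600: state=(9.595)
t=5.740: state=(9.595)

(x) = (9.595)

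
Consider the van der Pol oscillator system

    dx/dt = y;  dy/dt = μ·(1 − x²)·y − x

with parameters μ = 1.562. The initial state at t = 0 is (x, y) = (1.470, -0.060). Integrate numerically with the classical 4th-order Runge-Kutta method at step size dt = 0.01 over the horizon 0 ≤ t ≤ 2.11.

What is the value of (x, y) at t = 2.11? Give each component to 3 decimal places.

(x, y) = (-1.392, -2.779)

t=0.000: state=(1.470, -0.060)
step 1 (dt=0.01): k1=(-0.060, -1.361), k2=(-0.067, -1.349), k3=(-0.067, -1.349), k4=(-0.073, -1.336); state += dt/6·(k1+2k2+2k3+k4)
t=0.010: state=(1.469, -0.073)
t=0.020: state=(1.469, -0.087)
t=0.030: state=(1.468, -0.100)
continuing one RK4 step at a time; state shown every 10 steps (Δt=0.1):
t=0.100: state=(1.458, -0.184)
t=0.200: state=(1.434, -0.288)
t=0.300: state=(1.400, -0.378)
t=0.400: state=(1.359, -0.457)
t=0.500: state=(1.309, -0.530)
t=0.600: state=(1.253, -0.602)
t=0.700: state=(1.189, -0.675)
t=0.800: state=(1.118, -0.753)
t=0.900: state=(1.038, -0.841)
t=1.000: state=(0.949, -0.942)
t=1.100: state=(0.849, -1.062)
t=1.200: state=(0.736, -1.207)
t=1.300: state=(0.606, -1.385)
t=1.400: state=(0.457, -1.605)
t=1.500: state=(0.284, -1.876)
t=1.600: state=(0.080, -2.200)
t=1.700: state=(-0.158, -2.566)
t=1.800: state=(-0.433, -2.926)
t=1.900: state=(-0.740, -3.179)
t=2.000: state=(-1.060, -3.180)
t=2.100: state=(-1.364, -2.832)
t=2.110: state=(-1.392, -2.779)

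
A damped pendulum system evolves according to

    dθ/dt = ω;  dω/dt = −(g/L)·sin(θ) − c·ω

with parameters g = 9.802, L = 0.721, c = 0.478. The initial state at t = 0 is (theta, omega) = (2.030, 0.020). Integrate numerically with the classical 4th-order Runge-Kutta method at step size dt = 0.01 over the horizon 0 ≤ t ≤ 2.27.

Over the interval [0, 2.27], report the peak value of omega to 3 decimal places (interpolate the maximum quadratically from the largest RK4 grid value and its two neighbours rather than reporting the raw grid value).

t=0.000: state=(2.030, 0.020)
step 1 (dt=0.01): k1=(0.020, -12.196), k2=(-0.041, -12.166), k3=(-0.041, -12.168), k4=(-0.102, -12.140); state += dt/6·(k1+2k2+2k3+k4)
t=0.010: state=(2.030, -0.102)
t=0.020: state=(2.028, -0.223)
t=0.030: state=(2.025, -0.344)
continuing one RK4 step at a time; state shown every 10 steps (Δt=0.1):
t=0.100: state=(1.972, -1.182)
t=0.200: state=(1.794, -2.385)
t=0.300: state=(1.494, -3.592)
t=0.400: state=(1.079, -4.692)
t=0.500: state=(0.568, -5.439)
t=0.600: state=(0.012, -5.559)
t=0.700: state=(-0.520, -4.961)
t=0.800: state=(-0.962, -3.829)
t=0.900: state=(-1.277, -2.453)
t=1.000: state=(-1.452, -1.038)
t=1.100: state=(-1.487, 0.333)
t=1.200: state=(-1.388, 1.634)
t=1.300: state=(-1.163, 2.828)
t=1.400: state=(-0.829, 3.810)
t=1.500: state=(-0.414, 4.404)
t=1.600: state=(0.033, 4.445)
t=1.700: state=(0.456, 3.911)
t=1.800: state=(0.801, 2.942)
t=1.900: state=(1.036, 1.744)
t=2.000: state=(1.147, 0.478)
t=2.100: state=(1.133, -0.756)
t=2.200: state=(1.000, -1.888)
t=2.270: state=(0.843, -2.572)
largest grid value and its neighbours: omega(1.550)=4.49931, omega(1.560)=4.50060, omega(1.570)=4.49584
parabola through these three points peaks at t≈1.557 with omega≈4.50085

max omega = 4.501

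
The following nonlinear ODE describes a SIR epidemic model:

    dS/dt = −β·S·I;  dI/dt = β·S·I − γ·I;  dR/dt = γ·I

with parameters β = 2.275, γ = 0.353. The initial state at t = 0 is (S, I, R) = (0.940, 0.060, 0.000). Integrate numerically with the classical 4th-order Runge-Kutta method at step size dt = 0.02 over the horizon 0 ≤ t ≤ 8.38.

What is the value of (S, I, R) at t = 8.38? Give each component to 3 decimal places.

t=0.000: state=(0.940, 0.060, 0.000)
step 1 (dt=0.02): k1=(-0.128, 0.107, 0.021), k2=(-0.130, 0.109, 0.022), k3=(-0.130, 0.109, 0.022), k4=(-0.133, 0.111, 0.022); state += dt/6·(k1+2k2+2k3+k4)
t=0.020: state=(0.937, 0.062, 0.000)
t=0.040: state=(0.935, 0.064, 0.001)
t=0.060: state=(0.932, 0.067, 0.001)
continuing one RK4 step at a time; state shown every 25 steps (Δt=0.5):
t=0.500: state=(0.844, 0.140, 0.017)
t=1.000: state=(0.668, 0.279, 0.053)
t=1.500: state=(0.443, 0.440, 0.117)
t=2.000: state=(0.251, 0.544, 0.205)
t=2.500: state=(0.133, 0.564, 0.304)
t=3.000: state=(0.071, 0.528, 0.400)
t=3.500: state=(0.040, 0.471, 0.489)
t=4.000: state=(0.024, 0.409, 0.566)
t=4.500: state=(0.016, 0.351, 0.633)
t=5.000: state=(0.011, 0.298, 0.691)
t=5.500: state=(0.008, 0.253, 0.739)
t=6.000: state=(0.006, 0.214, 0.780)
t=6.500: state=(0.005, 0.180, 0.815)
t=7.000: state=(0.004, 0.152, 0.844)
t=7.500: state=(0.003, 0.128, 0.869)
t=8.000: state=(0.003, 0.108, 0.889)
t=8.380: state=(0.003, 0.094, 0.903)

(S, I, R) = (0.003, 0.094, 0.903)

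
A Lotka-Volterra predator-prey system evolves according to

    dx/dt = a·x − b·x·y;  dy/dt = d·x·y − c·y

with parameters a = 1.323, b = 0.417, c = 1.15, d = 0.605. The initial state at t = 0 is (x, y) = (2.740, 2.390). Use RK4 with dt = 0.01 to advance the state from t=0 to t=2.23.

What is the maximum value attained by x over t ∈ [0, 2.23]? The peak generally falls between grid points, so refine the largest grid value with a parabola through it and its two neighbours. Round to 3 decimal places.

t=0.000: state=(2.740, 2.390)
step 1 (dt=0.01): k1=(0.894, 1.213), k2=(0.889, 1.223), k3=(0.889, 1.223), k4=(0.883, 1.233); state += dt/6·(k1+2k2+2k3+k4)
t=0.010: state=(2.749, 2.402)
t=0.020: state=(2.758, 2.415)
t=0.030: state=(2.766, 2.427)
continuing one RK4 step at a time; state shown every 10 steps (Δt=0.1):
t=0.100: state=(2.823, 2.521)
t=0.200: state=(2.892, 2.671)
t=0.300: state=(2.943, 2.841)
t=0.400: state=(2.973, 3.029)
t=0.500: state=(2.978, 3.233)
t=0.600: state=(2.957, 3.449)
t=0.700: state=(2.910, 3.672)
t=0.800: state=(2.837, 3.895)
t=0.900: state=(2.740, 4.110)
t=1.000: state=(2.624, 4.309)
t=1.100: state=(2.493, 4.485)
t=1.200: state=(2.353, 4.629)
t=1.300: state=(2.209, 4.736)
t=1.400: state=(2.066, 4.805)
t=1.500: state=(1.929, 4.833)
t=1.600: state=(1.800, 4.822)
t=1.700: state=(1.682, 4.775)
t=1.800: state=(1.576, 4.697)
t=1.900: state=(1.482, 4.592)
t=2.000: state=(1.400, 4.466)
t=2.100: state=(1.331, 4.323)
t=2.200: state=(1.272, 4.169)
t=2.230: state=(1.257, 4.121)
largest grid value and its neighbours: x(0.460)=2.97878, x(0.470)=2.97893, x(0.480)=2.97883
parabola through these three points peaks at t≈0.471 with x≈2.97893

max x = 2.979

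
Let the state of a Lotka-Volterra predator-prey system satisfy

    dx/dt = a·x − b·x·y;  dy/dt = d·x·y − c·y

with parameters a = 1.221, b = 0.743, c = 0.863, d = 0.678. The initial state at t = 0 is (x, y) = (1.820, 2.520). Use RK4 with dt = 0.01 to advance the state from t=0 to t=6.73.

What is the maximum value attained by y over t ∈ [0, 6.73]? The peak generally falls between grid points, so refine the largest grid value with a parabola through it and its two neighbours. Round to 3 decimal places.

t=0.000: state=(1.820, 2.520)
step 1 (dt=0.01): k1=(-1.185, 0.935), k2=(-1.188, 0.926), k3=(-1.188, 0.926), k4=(-1.190, 0.918); state += dt/6·(k1+2k2+2k3+k4)
t=0.010: state=(1.808, 2.529)
t=0.020: state=(1.796, 2.538)
t=0.030: state=(1.784, 2.547)
continuing one RK4 step at a time; state shown every 25 steps (Δt=0.25):
t=0.250: state=(1.519, 2.695)
t=0.500: state=(1.241, 2.743)
t=0.750: state=(1.017, 2.675)
t=1.000: state=(0.851, 2.523)
t=1.250: state=(0.735, 2.324)
t=1.500: state=(0.661, 2.108)
t=1.750: state=(0.619, 1.893)
t=2.000: state=(0.602, 1.691)
t=2.250: state=(0.607, 1.509)
t=2.500: state=(0.632, 1.351)
t=2.750: state=(0.676, 1.216)
t=3.000: state=(0.740, 1.105)
t=3.250: state=(0.824, 1.016)
t=3.500: state=(0.932, 0.950)
t=3.750: state=(1.065, 0.907)
t=4.000: state=(1.224, 0.887)
t=4.250: state=(1.409, 0.893)
t=4.500: state=(1.615, 0.930)
t=4.750: state=(1.832, 1.003)
t=5.000: state=(2.042, 1.123)
t=5.250: state=(2.215, 1.300)
t=5.500: state=(2.311, 1.539)
t=5.750: state=(2.294, 1.836)
t=6.000: state=(2.148, 2.160)
t=6.250: state=(1.897, 2.455)
t=6.500: state=(1.598, 2.661)
t=6.730: state=(1.331, 2.741)
largest grid value and its neighbours: y(0.460)=2.74366, y(0.470)=2.74374, y(0.480)=2.74363
parabola through these three points peaks at t≈0.469 with y≈2.74374

max y = 2.744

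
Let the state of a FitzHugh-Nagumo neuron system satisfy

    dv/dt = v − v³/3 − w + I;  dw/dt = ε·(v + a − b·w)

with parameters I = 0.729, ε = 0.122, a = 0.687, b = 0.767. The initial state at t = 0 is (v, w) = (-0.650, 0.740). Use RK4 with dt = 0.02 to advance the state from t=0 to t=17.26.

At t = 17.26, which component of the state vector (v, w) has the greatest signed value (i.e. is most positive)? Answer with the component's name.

t=0.000: state=(-0.650, 0.740)
step 1 (dt=0.02): k1=(-0.569, -0.065), k2=(-0.572, -0.065), k3=(-0.572, -0.065), k4=(-0.575, -0.066); state += dt/6·(k1+2k2+2k3+k4)
t=0.020: state=(-0.661, 0.739)
t=0.040: state=(-0.673, 0.737)
t=0.060: state=(-0.685, 0.736)
continuing one RK4 step at a time; state shown every 50 steps (Δt=1):
t=1.000: state=(-1.252, 0.642)
t=2.000: state=(-1.539, 0.498)
t=3.000: state=(-1.540, 0.353)
t=4.000: state=(-1.466, 0.226)
t=5.000: state=(-1.373, 0.120)
t=6.000: state=(-1.270, 0.036)
t=7.000: state=(-1.159, -0.029)
t=8.000: state=(-1.032, -0.074)
t=9.000: state=(-0.878, -0.099)
t=10.000: state=(-0.666, -0.101)
t=11.000: state=(-0.305, -0.070)
t=12.000: state=(0.490, 0.021)
t=13.000: state=(1.631, 0.229)
t=14.000: state=(1.850, 0.498)
t=15.000: state=(1.772, 0.745)
t=16.000: state=(1.668, 0.959)
t=17.000: state=(1.557, 1.141)
t=17.260: state=(1.527, 1.183)
compare at T: v=1.527, w=1.183

largest component: v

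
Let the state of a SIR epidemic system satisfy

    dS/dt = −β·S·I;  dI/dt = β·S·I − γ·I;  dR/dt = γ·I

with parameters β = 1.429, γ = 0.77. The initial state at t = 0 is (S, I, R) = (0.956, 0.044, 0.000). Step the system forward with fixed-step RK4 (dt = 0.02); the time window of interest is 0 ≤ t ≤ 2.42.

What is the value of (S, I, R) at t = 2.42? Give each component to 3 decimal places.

t=0.000: state=(0.956, 0.044, 0.000)
step 1 (dt=0.02): k1=(-0.060, 0.026, 0.034), k2=(-0.060, 0.026, 0.034), k3=(-0.060, 0.026, 0.034), k4=(-0.061, 0.026, 0.034); state += dt/6·(k1+2k2+2k3+k4)
t=0.020: state=(0.955, 0.045, 0.001)
t=0.040: state=(0.954, 0.045, 0.001)
t=0.060: state=(0.952, 0.046, 0.002)
continuing one RK4 step at a time; state shown every 5 steps (Δt=0.1):
t=0.100: state=(0.950, 0.047, 0.003)
t=0.200: state=(0.943, 0.049, 0.007)
t=0.300: state=(0.936, 0.052, 0.011)
t=0.400: state=(0.929, 0.055, 0.015)
t=0.500: state=(0.922, 0.059, 0.020)
t=0.600: state=(0.914, 0.062, 0.024)
t=0.700: state=(0.906, 0.065, 0.029)
t=0.800: state=(0.897, 0.069, 0.034)
t=0.900: state=(0.888, 0.072, 0.040)
t=1.000: state=(0.879, 0.076, 0.045)
t=1.100: state=(0.869, 0.080, 0.051)
t=1.200: state=(0.859, 0.083, 0.058)
t=1.300: state=(0.848, 0.087, 0.064)
t=1.400: state=(0.838, 0.091, 0.071)
t=1.500: state=(0.827, 0.095, 0.078)
t=1.600: state=(0.815, 0.099, 0.086)
t=1.700: state=(0.804, 0.103, 0.094)
t=1.800: state=(0.792, 0.107, 0.102)
t=1.900: state=(0.779, 0.111, 0.110)
t=2.000: state=(0.767, 0.114, 0.119)
t=2.100: state=(0.754, 0.118, 0.128)
t=2.200: state=(0.742, 0.122, 0.137)
t=2.300: state=(0.729, 0.125, 0.146)
t=2.400: state=(0.716, 0.128, 0.156)
t=2.420: state=(0.713, 0.129, 0.158)

(S, I, R) = (0.713, 0.129, 0.158)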